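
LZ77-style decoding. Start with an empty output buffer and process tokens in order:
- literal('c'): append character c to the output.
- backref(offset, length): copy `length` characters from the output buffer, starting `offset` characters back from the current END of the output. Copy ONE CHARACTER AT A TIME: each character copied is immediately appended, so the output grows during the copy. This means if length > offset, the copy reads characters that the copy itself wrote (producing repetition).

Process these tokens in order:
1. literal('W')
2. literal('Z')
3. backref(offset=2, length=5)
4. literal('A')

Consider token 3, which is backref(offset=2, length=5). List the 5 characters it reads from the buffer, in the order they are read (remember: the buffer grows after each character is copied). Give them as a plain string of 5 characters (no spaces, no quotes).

Answer: WZWZW

Derivation:
Token 1: literal('W'). Output: "W"
Token 2: literal('Z'). Output: "WZ"
Token 3: backref(off=2, len=5). Buffer before: "WZ" (len 2)
  byte 1: read out[0]='W', append. Buffer now: "WZW"
  byte 2: read out[1]='Z', append. Buffer now: "WZWZ"
  byte 3: read out[2]='W', append. Buffer now: "WZWZW"
  byte 4: read out[3]='Z', append. Buffer now: "WZWZWZ"
  byte 5: read out[4]='W', append. Buffer now: "WZWZWZW"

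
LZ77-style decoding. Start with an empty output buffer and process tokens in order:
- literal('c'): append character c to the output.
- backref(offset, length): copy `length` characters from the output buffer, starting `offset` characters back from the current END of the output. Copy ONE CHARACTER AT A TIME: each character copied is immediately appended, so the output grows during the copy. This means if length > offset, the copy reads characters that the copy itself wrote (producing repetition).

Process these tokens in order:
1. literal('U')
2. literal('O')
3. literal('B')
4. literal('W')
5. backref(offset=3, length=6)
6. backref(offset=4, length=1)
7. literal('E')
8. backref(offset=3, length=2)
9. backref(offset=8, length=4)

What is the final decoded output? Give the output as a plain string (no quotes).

Answer: UOBWOBWOBWWEWWWOBW

Derivation:
Token 1: literal('U'). Output: "U"
Token 2: literal('O'). Output: "UO"
Token 3: literal('B'). Output: "UOB"
Token 4: literal('W'). Output: "UOBW"
Token 5: backref(off=3, len=6) (overlapping!). Copied 'OBWOBW' from pos 1. Output: "UOBWOBWOBW"
Token 6: backref(off=4, len=1). Copied 'W' from pos 6. Output: "UOBWOBWOBWW"
Token 7: literal('E'). Output: "UOBWOBWOBWWE"
Token 8: backref(off=3, len=2). Copied 'WW' from pos 9. Output: "UOBWOBWOBWWEWW"
Token 9: backref(off=8, len=4). Copied 'WOBW' from pos 6. Output: "UOBWOBWOBWWEWWWOBW"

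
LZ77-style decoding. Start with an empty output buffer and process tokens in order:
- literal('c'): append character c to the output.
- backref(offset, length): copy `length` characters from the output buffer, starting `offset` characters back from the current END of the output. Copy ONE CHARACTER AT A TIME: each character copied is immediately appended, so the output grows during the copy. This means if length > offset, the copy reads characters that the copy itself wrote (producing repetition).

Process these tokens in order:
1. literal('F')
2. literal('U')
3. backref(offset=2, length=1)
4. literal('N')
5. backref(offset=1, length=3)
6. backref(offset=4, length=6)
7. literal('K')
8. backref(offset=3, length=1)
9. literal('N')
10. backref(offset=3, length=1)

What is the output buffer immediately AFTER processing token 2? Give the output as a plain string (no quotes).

Token 1: literal('F'). Output: "F"
Token 2: literal('U'). Output: "FU"

Answer: FU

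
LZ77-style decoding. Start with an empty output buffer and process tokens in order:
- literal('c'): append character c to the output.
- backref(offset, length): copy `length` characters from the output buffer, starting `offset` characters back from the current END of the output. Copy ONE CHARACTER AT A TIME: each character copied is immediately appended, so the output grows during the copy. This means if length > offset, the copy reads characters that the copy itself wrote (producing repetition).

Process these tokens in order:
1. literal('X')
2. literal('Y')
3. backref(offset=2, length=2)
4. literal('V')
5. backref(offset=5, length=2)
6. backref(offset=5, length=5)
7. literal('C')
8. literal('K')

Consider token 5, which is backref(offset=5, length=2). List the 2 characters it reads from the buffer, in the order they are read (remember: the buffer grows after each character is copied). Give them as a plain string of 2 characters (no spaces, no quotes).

Answer: XY

Derivation:
Token 1: literal('X'). Output: "X"
Token 2: literal('Y'). Output: "XY"
Token 3: backref(off=2, len=2). Copied 'XY' from pos 0. Output: "XYXY"
Token 4: literal('V'). Output: "XYXYV"
Token 5: backref(off=5, len=2). Buffer before: "XYXYV" (len 5)
  byte 1: read out[0]='X', append. Buffer now: "XYXYVX"
  byte 2: read out[1]='Y', append. Buffer now: "XYXYVXY"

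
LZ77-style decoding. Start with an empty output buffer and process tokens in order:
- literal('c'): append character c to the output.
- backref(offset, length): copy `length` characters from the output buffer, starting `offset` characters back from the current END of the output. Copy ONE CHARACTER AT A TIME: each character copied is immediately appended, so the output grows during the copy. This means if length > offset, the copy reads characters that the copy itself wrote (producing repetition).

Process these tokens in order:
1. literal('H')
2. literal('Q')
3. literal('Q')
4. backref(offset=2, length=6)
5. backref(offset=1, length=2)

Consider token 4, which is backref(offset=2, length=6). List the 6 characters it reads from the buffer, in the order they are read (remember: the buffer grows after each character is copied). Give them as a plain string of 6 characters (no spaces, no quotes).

Token 1: literal('H'). Output: "H"
Token 2: literal('Q'). Output: "HQ"
Token 3: literal('Q'). Output: "HQQ"
Token 4: backref(off=2, len=6). Buffer before: "HQQ" (len 3)
  byte 1: read out[1]='Q', append. Buffer now: "HQQQ"
  byte 2: read out[2]='Q', append. Buffer now: "HQQQQ"
  byte 3: read out[3]='Q', append. Buffer now: "HQQQQQ"
  byte 4: read out[4]='Q', append. Buffer now: "HQQQQQQ"
  byte 5: read out[5]='Q', append. Buffer now: "HQQQQQQQ"
  byte 6: read out[6]='Q', append. Buffer now: "HQQQQQQQQ"

Answer: QQQQQQ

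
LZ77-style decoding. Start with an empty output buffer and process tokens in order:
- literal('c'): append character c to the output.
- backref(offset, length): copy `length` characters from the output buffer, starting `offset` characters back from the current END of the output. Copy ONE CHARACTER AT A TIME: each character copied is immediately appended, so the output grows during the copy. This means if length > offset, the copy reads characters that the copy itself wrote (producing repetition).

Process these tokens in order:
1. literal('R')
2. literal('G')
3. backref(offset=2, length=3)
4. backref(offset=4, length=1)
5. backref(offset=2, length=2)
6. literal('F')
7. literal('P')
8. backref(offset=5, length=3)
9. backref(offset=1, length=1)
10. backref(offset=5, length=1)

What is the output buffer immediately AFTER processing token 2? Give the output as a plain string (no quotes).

Token 1: literal('R'). Output: "R"
Token 2: literal('G'). Output: "RG"

Answer: RG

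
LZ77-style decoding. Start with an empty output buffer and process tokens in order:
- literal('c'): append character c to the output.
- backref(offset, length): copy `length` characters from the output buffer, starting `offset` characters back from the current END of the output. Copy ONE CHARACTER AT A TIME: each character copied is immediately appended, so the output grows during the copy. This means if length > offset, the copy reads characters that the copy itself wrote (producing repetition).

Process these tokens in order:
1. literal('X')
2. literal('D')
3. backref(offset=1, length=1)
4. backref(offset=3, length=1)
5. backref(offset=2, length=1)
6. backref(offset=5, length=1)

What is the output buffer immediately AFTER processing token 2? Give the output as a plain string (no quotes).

Answer: XD

Derivation:
Token 1: literal('X'). Output: "X"
Token 2: literal('D'). Output: "XD"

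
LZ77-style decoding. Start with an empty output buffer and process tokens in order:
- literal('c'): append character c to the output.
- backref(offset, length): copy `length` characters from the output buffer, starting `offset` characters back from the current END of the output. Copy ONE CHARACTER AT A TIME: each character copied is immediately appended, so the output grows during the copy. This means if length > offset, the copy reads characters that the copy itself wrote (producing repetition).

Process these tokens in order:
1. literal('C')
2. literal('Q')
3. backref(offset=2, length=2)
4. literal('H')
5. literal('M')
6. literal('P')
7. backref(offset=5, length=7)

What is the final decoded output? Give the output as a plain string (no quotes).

Answer: CQCQHMPCQHMPCQ

Derivation:
Token 1: literal('C'). Output: "C"
Token 2: literal('Q'). Output: "CQ"
Token 3: backref(off=2, len=2). Copied 'CQ' from pos 0. Output: "CQCQ"
Token 4: literal('H'). Output: "CQCQH"
Token 5: literal('M'). Output: "CQCQHM"
Token 6: literal('P'). Output: "CQCQHMP"
Token 7: backref(off=5, len=7) (overlapping!). Copied 'CQHMPCQ' from pos 2. Output: "CQCQHMPCQHMPCQ"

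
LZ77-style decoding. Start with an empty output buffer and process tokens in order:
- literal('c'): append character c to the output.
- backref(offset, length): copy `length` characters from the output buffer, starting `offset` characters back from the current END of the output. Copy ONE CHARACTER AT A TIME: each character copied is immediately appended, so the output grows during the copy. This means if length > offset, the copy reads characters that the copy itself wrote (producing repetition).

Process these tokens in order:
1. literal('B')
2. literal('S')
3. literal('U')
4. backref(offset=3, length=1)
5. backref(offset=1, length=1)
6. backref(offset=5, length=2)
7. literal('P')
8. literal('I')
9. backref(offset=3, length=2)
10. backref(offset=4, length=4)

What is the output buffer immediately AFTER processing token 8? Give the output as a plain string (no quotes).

Token 1: literal('B'). Output: "B"
Token 2: literal('S'). Output: "BS"
Token 3: literal('U'). Output: "BSU"
Token 4: backref(off=3, len=1). Copied 'B' from pos 0. Output: "BSUB"
Token 5: backref(off=1, len=1). Copied 'B' from pos 3. Output: "BSUBB"
Token 6: backref(off=5, len=2). Copied 'BS' from pos 0. Output: "BSUBBBS"
Token 7: literal('P'). Output: "BSUBBBSP"
Token 8: literal('I'). Output: "BSUBBBSPI"

Answer: BSUBBBSPI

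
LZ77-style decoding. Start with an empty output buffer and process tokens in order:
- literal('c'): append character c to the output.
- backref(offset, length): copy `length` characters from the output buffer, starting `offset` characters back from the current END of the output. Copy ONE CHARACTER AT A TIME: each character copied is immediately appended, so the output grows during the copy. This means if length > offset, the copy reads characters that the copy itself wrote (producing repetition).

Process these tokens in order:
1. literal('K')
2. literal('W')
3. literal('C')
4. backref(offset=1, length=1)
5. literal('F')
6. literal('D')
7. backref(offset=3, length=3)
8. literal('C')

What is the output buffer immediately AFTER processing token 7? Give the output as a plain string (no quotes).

Token 1: literal('K'). Output: "K"
Token 2: literal('W'). Output: "KW"
Token 3: literal('C'). Output: "KWC"
Token 4: backref(off=1, len=1). Copied 'C' from pos 2. Output: "KWCC"
Token 5: literal('F'). Output: "KWCCF"
Token 6: literal('D'). Output: "KWCCFD"
Token 7: backref(off=3, len=3). Copied 'CFD' from pos 3. Output: "KWCCFDCFD"

Answer: KWCCFDCFD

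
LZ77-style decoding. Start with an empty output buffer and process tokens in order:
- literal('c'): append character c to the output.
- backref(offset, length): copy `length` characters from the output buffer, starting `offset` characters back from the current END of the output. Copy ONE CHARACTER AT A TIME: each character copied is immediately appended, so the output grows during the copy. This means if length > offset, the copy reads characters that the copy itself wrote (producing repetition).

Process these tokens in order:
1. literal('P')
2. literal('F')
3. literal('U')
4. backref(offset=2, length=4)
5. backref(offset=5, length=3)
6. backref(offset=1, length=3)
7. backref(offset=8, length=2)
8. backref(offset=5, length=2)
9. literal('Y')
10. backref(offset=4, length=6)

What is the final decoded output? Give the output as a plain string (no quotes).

Token 1: literal('P'). Output: "P"
Token 2: literal('F'). Output: "PF"
Token 3: literal('U'). Output: "PFU"
Token 4: backref(off=2, len=4) (overlapping!). Copied 'FUFU' from pos 1. Output: "PFUFUFU"
Token 5: backref(off=5, len=3). Copied 'UFU' from pos 2. Output: "PFUFUFUUFU"
Token 6: backref(off=1, len=3) (overlapping!). Copied 'UUU' from pos 9. Output: "PFUFUFUUFUUUU"
Token 7: backref(off=8, len=2). Copied 'FU' from pos 5. Output: "PFUFUFUUFUUUUFU"
Token 8: backref(off=5, len=2). Copied 'UU' from pos 10. Output: "PFUFUFUUFUUUUFUUU"
Token 9: literal('Y'). Output: "PFUFUFUUFUUUUFUUUY"
Token 10: backref(off=4, len=6) (overlapping!). Copied 'UUUYUU' from pos 14. Output: "PFUFUFUUFUUUUFUUUYUUUYUU"

Answer: PFUFUFUUFUUUUFUUUYUUUYUU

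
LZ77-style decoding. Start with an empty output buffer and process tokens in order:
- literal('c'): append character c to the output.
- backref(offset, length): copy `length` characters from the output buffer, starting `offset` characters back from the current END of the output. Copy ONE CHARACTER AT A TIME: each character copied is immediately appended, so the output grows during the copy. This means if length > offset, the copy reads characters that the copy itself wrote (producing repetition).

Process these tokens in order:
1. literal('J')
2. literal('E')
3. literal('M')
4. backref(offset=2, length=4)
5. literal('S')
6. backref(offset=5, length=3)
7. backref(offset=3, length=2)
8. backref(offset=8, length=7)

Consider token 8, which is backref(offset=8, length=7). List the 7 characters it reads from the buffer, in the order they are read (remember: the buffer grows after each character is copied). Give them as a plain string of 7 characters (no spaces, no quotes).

Answer: EMSEMEE

Derivation:
Token 1: literal('J'). Output: "J"
Token 2: literal('E'). Output: "JE"
Token 3: literal('M'). Output: "JEM"
Token 4: backref(off=2, len=4) (overlapping!). Copied 'EMEM' from pos 1. Output: "JEMEMEM"
Token 5: literal('S'). Output: "JEMEMEMS"
Token 6: backref(off=5, len=3). Copied 'EME' from pos 3. Output: "JEMEMEMSEME"
Token 7: backref(off=3, len=2). Copied 'EM' from pos 8. Output: "JEMEMEMSEMEEM"
Token 8: backref(off=8, len=7). Buffer before: "JEMEMEMSEMEEM" (len 13)
  byte 1: read out[5]='E', append. Buffer now: "JEMEMEMSEMEEME"
  byte 2: read out[6]='M', append. Buffer now: "JEMEMEMSEMEEMEM"
  byte 3: read out[7]='S', append. Buffer now: "JEMEMEMSEMEEMEMS"
  byte 4: read out[8]='E', append. Buffer now: "JEMEMEMSEMEEMEMSE"
  byte 5: read out[9]='M', append. Buffer now: "JEMEMEMSEMEEMEMSEM"
  byte 6: read out[10]='E', append. Buffer now: "JEMEMEMSEMEEMEMSEME"
  byte 7: read out[11]='E', append. Buffer now: "JEMEMEMSEMEEMEMSEMEE"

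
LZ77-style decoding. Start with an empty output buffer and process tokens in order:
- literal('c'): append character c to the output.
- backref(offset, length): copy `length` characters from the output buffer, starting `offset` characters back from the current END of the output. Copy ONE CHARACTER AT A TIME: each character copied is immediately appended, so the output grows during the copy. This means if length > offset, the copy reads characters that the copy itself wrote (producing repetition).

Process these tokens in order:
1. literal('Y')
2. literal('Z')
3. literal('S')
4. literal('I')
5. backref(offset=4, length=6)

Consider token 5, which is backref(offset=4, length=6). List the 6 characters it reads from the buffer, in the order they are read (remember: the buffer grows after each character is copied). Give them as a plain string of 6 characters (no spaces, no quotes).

Answer: YZSIYZ

Derivation:
Token 1: literal('Y'). Output: "Y"
Token 2: literal('Z'). Output: "YZ"
Token 3: literal('S'). Output: "YZS"
Token 4: literal('I'). Output: "YZSI"
Token 5: backref(off=4, len=6). Buffer before: "YZSI" (len 4)
  byte 1: read out[0]='Y', append. Buffer now: "YZSIY"
  byte 2: read out[1]='Z', append. Buffer now: "YZSIYZ"
  byte 3: read out[2]='S', append. Buffer now: "YZSIYZS"
  byte 4: read out[3]='I', append. Buffer now: "YZSIYZSI"
  byte 5: read out[4]='Y', append. Buffer now: "YZSIYZSIY"
  byte 6: read out[5]='Z', append. Buffer now: "YZSIYZSIYZ"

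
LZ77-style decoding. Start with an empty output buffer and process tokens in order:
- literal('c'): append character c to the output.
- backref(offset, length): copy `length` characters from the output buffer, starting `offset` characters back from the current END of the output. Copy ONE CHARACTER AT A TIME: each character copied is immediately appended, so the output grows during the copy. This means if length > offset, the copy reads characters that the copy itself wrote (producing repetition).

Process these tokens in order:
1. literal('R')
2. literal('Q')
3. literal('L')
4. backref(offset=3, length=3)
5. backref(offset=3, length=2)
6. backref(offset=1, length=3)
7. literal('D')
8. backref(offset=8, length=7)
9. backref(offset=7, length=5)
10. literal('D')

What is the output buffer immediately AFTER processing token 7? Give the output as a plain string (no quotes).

Token 1: literal('R'). Output: "R"
Token 2: literal('Q'). Output: "RQ"
Token 3: literal('L'). Output: "RQL"
Token 4: backref(off=3, len=3). Copied 'RQL' from pos 0. Output: "RQLRQL"
Token 5: backref(off=3, len=2). Copied 'RQ' from pos 3. Output: "RQLRQLRQ"
Token 6: backref(off=1, len=3) (overlapping!). Copied 'QQQ' from pos 7. Output: "RQLRQLRQQQQ"
Token 7: literal('D'). Output: "RQLRQLRQQQQD"

Answer: RQLRQLRQQQQD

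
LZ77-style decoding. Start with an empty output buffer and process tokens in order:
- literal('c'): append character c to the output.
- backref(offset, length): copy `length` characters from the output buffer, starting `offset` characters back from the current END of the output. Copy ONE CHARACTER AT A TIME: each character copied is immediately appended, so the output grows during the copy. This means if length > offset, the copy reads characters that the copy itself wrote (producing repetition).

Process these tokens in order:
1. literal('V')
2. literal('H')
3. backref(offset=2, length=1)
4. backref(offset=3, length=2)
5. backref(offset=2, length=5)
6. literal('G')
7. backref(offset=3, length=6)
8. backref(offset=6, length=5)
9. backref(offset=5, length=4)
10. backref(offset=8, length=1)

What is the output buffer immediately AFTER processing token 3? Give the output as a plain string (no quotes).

Answer: VHV

Derivation:
Token 1: literal('V'). Output: "V"
Token 2: literal('H'). Output: "VH"
Token 3: backref(off=2, len=1). Copied 'V' from pos 0. Output: "VHV"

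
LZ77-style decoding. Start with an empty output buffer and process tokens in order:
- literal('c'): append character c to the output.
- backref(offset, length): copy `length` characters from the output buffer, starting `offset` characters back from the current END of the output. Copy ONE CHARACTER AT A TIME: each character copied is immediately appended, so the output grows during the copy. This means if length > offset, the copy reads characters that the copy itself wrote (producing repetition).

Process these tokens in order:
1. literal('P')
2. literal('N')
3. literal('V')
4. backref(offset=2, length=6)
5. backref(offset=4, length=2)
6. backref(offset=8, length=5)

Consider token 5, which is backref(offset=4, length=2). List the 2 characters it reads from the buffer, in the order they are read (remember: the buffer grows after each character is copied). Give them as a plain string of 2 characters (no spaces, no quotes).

Token 1: literal('P'). Output: "P"
Token 2: literal('N'). Output: "PN"
Token 3: literal('V'). Output: "PNV"
Token 4: backref(off=2, len=6) (overlapping!). Copied 'NVNVNV' from pos 1. Output: "PNVNVNVNV"
Token 5: backref(off=4, len=2). Buffer before: "PNVNVNVNV" (len 9)
  byte 1: read out[5]='N', append. Buffer now: "PNVNVNVNVN"
  byte 2: read out[6]='V', append. Buffer now: "PNVNVNVNVNV"

Answer: NV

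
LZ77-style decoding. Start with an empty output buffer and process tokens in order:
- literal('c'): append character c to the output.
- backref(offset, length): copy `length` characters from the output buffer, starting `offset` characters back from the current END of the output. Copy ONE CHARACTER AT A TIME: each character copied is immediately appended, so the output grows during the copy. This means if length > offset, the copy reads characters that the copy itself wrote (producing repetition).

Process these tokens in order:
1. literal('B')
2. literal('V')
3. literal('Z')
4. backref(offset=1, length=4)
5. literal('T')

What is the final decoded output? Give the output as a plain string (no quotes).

Token 1: literal('B'). Output: "B"
Token 2: literal('V'). Output: "BV"
Token 3: literal('Z'). Output: "BVZ"
Token 4: backref(off=1, len=4) (overlapping!). Copied 'ZZZZ' from pos 2. Output: "BVZZZZZ"
Token 5: literal('T'). Output: "BVZZZZZT"

Answer: BVZZZZZT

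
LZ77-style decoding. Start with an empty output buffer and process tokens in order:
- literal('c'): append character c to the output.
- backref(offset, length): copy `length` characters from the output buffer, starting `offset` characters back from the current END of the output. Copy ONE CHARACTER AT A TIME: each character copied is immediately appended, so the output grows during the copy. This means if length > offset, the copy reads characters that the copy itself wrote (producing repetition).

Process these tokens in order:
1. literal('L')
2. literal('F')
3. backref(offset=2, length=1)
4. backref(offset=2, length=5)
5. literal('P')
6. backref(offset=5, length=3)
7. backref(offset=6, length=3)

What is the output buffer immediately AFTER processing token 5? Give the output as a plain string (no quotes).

Answer: LFLFLFLFP

Derivation:
Token 1: literal('L'). Output: "L"
Token 2: literal('F'). Output: "LF"
Token 3: backref(off=2, len=1). Copied 'L' from pos 0. Output: "LFL"
Token 4: backref(off=2, len=5) (overlapping!). Copied 'FLFLF' from pos 1. Output: "LFLFLFLF"
Token 5: literal('P'). Output: "LFLFLFLFP"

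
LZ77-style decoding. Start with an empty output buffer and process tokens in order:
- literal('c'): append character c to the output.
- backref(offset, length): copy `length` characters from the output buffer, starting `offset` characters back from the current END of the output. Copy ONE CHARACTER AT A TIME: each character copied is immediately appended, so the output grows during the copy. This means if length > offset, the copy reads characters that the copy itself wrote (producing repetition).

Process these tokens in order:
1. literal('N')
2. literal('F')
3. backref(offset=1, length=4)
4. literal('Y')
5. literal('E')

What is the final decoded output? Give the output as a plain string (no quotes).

Token 1: literal('N'). Output: "N"
Token 2: literal('F'). Output: "NF"
Token 3: backref(off=1, len=4) (overlapping!). Copied 'FFFF' from pos 1. Output: "NFFFFF"
Token 4: literal('Y'). Output: "NFFFFFY"
Token 5: literal('E'). Output: "NFFFFFYE"

Answer: NFFFFFYE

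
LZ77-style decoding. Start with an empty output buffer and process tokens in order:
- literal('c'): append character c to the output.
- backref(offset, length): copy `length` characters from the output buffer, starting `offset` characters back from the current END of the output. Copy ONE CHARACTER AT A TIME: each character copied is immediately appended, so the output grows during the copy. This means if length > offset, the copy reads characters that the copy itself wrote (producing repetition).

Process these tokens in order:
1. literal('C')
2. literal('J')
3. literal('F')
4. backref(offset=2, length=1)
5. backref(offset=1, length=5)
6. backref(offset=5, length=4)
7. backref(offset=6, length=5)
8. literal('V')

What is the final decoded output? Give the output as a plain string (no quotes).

Token 1: literal('C'). Output: "C"
Token 2: literal('J'). Output: "CJ"
Token 3: literal('F'). Output: "CJF"
Token 4: backref(off=2, len=1). Copied 'J' from pos 1. Output: "CJFJ"
Token 5: backref(off=1, len=5) (overlapping!). Copied 'JJJJJ' from pos 3. Output: "CJFJJJJJJ"
Token 6: backref(off=5, len=4). Copied 'JJJJ' from pos 4. Output: "CJFJJJJJJJJJJ"
Token 7: backref(off=6, len=5). Copied 'JJJJJ' from pos 7. Output: "CJFJJJJJJJJJJJJJJJ"
Token 8: literal('V'). Output: "CJFJJJJJJJJJJJJJJJV"

Answer: CJFJJJJJJJJJJJJJJJV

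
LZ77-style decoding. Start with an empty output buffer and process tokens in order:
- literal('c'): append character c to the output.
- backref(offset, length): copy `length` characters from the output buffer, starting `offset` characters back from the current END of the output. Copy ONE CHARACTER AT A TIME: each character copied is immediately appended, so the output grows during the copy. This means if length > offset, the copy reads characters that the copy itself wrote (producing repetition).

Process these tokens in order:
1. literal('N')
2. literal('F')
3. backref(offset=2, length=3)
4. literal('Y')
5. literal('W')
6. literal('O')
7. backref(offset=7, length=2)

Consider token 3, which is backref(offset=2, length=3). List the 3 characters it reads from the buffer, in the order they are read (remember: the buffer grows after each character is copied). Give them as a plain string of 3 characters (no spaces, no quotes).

Token 1: literal('N'). Output: "N"
Token 2: literal('F'). Output: "NF"
Token 3: backref(off=2, len=3). Buffer before: "NF" (len 2)
  byte 1: read out[0]='N', append. Buffer now: "NFN"
  byte 2: read out[1]='F', append. Buffer now: "NFNF"
  byte 3: read out[2]='N', append. Buffer now: "NFNFN"

Answer: NFN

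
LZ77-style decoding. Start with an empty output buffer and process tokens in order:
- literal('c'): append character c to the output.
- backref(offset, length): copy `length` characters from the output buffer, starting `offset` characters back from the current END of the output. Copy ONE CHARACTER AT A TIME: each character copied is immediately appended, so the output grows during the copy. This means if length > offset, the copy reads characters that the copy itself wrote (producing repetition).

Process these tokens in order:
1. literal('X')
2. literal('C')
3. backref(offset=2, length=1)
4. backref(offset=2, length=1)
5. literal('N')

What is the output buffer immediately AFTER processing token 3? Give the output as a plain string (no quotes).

Answer: XCX

Derivation:
Token 1: literal('X'). Output: "X"
Token 2: literal('C'). Output: "XC"
Token 3: backref(off=2, len=1). Copied 'X' from pos 0. Output: "XCX"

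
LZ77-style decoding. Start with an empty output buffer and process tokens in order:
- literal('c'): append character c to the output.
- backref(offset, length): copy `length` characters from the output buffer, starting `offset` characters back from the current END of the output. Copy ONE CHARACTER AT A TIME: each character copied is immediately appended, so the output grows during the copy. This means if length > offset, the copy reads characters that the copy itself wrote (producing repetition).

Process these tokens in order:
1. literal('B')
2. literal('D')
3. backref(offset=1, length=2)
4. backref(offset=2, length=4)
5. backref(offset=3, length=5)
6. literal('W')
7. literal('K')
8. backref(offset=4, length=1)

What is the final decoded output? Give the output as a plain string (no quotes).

Answer: BDDDDDDDDDDDDWKD

Derivation:
Token 1: literal('B'). Output: "B"
Token 2: literal('D'). Output: "BD"
Token 3: backref(off=1, len=2) (overlapping!). Copied 'DD' from pos 1. Output: "BDDD"
Token 4: backref(off=2, len=4) (overlapping!). Copied 'DDDD' from pos 2. Output: "BDDDDDDD"
Token 5: backref(off=3, len=5) (overlapping!). Copied 'DDDDD' from pos 5. Output: "BDDDDDDDDDDDD"
Token 6: literal('W'). Output: "BDDDDDDDDDDDDW"
Token 7: literal('K'). Output: "BDDDDDDDDDDDDWK"
Token 8: backref(off=4, len=1). Copied 'D' from pos 11. Output: "BDDDDDDDDDDDDWKD"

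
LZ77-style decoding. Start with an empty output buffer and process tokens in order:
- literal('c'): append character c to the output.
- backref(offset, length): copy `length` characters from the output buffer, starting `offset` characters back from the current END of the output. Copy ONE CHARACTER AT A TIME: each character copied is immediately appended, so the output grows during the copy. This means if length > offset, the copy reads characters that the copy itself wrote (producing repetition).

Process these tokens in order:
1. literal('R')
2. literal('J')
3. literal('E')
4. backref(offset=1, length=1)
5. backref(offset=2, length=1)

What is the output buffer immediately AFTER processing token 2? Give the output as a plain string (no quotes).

Answer: RJ

Derivation:
Token 1: literal('R'). Output: "R"
Token 2: literal('J'). Output: "RJ"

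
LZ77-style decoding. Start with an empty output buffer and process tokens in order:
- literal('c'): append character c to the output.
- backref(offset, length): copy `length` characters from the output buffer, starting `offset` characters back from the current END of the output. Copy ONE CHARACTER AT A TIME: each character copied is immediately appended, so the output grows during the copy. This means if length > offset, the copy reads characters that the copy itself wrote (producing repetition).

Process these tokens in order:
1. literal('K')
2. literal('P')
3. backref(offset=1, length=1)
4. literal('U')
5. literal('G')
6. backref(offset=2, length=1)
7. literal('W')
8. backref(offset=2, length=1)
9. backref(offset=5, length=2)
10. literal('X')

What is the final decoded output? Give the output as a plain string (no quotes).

Token 1: literal('K'). Output: "K"
Token 2: literal('P'). Output: "KP"
Token 3: backref(off=1, len=1). Copied 'P' from pos 1. Output: "KPP"
Token 4: literal('U'). Output: "KPPU"
Token 5: literal('G'). Output: "KPPUG"
Token 6: backref(off=2, len=1). Copied 'U' from pos 3. Output: "KPPUGU"
Token 7: literal('W'). Output: "KPPUGUW"
Token 8: backref(off=2, len=1). Copied 'U' from pos 5. Output: "KPPUGUWU"
Token 9: backref(off=5, len=2). Copied 'UG' from pos 3. Output: "KPPUGUWUUG"
Token 10: literal('X'). Output: "KPPUGUWUUGX"

Answer: KPPUGUWUUGX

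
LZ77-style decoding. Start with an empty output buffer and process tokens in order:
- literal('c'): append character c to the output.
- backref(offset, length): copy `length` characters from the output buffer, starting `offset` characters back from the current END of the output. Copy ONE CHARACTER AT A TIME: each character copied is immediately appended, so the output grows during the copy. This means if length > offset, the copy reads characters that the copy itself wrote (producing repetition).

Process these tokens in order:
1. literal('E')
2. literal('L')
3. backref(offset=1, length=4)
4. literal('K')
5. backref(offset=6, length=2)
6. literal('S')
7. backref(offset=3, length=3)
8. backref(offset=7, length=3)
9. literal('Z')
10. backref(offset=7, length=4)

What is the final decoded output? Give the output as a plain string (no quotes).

Token 1: literal('E'). Output: "E"
Token 2: literal('L'). Output: "EL"
Token 3: backref(off=1, len=4) (overlapping!). Copied 'LLLL' from pos 1. Output: "ELLLLL"
Token 4: literal('K'). Output: "ELLLLLK"
Token 5: backref(off=6, len=2). Copied 'LL' from pos 1. Output: "ELLLLLKLL"
Token 6: literal('S'). Output: "ELLLLLKLLS"
Token 7: backref(off=3, len=3). Copied 'LLS' from pos 7. Output: "ELLLLLKLLSLLS"
Token 8: backref(off=7, len=3). Copied 'KLL' from pos 6. Output: "ELLLLLKLLSLLSKLL"
Token 9: literal('Z'). Output: "ELLLLLKLLSLLSKLLZ"
Token 10: backref(off=7, len=4). Copied 'LLSK' from pos 10. Output: "ELLLLLKLLSLLSKLLZLLSK"

Answer: ELLLLLKLLSLLSKLLZLLSK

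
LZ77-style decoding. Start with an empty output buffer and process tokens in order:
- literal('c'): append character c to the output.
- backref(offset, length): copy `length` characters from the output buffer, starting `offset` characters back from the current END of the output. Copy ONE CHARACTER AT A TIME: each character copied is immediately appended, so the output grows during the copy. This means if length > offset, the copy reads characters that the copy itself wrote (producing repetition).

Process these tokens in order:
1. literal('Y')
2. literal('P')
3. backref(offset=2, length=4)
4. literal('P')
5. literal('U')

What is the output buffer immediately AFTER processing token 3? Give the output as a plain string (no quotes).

Token 1: literal('Y'). Output: "Y"
Token 2: literal('P'). Output: "YP"
Token 3: backref(off=2, len=4) (overlapping!). Copied 'YPYP' from pos 0. Output: "YPYPYP"

Answer: YPYPYP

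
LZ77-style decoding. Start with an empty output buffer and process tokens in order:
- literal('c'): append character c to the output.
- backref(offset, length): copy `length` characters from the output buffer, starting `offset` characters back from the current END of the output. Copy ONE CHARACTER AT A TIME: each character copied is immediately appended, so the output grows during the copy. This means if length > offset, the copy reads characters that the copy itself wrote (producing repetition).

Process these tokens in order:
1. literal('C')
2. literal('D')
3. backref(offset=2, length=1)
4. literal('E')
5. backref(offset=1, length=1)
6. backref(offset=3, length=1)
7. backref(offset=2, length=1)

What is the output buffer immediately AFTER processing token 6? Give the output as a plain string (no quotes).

Answer: CDCEEC

Derivation:
Token 1: literal('C'). Output: "C"
Token 2: literal('D'). Output: "CD"
Token 3: backref(off=2, len=1). Copied 'C' from pos 0. Output: "CDC"
Token 4: literal('E'). Output: "CDCE"
Token 5: backref(off=1, len=1). Copied 'E' from pos 3. Output: "CDCEE"
Token 6: backref(off=3, len=1). Copied 'C' from pos 2. Output: "CDCEEC"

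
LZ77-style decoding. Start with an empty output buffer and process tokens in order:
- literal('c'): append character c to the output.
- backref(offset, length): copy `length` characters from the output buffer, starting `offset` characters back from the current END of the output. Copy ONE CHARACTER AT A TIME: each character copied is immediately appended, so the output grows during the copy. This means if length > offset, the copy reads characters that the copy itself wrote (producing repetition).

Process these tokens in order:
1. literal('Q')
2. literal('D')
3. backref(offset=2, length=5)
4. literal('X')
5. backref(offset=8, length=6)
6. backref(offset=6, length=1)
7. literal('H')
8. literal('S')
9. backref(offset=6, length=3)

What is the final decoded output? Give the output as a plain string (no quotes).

Answer: QDQDQDQXQDQDQDQHSDQD

Derivation:
Token 1: literal('Q'). Output: "Q"
Token 2: literal('D'). Output: "QD"
Token 3: backref(off=2, len=5) (overlapping!). Copied 'QDQDQ' from pos 0. Output: "QDQDQDQ"
Token 4: literal('X'). Output: "QDQDQDQX"
Token 5: backref(off=8, len=6). Copied 'QDQDQD' from pos 0. Output: "QDQDQDQXQDQDQD"
Token 6: backref(off=6, len=1). Copied 'Q' from pos 8. Output: "QDQDQDQXQDQDQDQ"
Token 7: literal('H'). Output: "QDQDQDQXQDQDQDQH"
Token 8: literal('S'). Output: "QDQDQDQXQDQDQDQHS"
Token 9: backref(off=6, len=3). Copied 'DQD' from pos 11. Output: "QDQDQDQXQDQDQDQHSDQD"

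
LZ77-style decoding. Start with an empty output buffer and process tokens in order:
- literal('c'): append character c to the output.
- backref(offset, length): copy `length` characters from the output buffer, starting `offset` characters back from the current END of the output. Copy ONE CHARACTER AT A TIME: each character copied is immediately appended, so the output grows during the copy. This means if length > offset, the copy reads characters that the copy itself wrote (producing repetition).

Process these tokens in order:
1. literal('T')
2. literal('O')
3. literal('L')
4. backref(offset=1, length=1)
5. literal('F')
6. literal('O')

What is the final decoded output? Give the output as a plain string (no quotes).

Answer: TOLLFO

Derivation:
Token 1: literal('T'). Output: "T"
Token 2: literal('O'). Output: "TO"
Token 3: literal('L'). Output: "TOL"
Token 4: backref(off=1, len=1). Copied 'L' from pos 2. Output: "TOLL"
Token 5: literal('F'). Output: "TOLLF"
Token 6: literal('O'). Output: "TOLLFO"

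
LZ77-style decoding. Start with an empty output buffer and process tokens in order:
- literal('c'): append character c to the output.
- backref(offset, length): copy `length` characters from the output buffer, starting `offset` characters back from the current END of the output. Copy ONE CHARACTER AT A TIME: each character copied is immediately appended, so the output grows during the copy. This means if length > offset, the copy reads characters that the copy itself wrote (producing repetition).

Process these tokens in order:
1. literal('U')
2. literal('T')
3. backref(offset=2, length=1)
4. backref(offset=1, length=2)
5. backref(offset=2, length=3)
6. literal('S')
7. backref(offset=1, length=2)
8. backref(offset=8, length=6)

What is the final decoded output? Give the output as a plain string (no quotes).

Token 1: literal('U'). Output: "U"
Token 2: literal('T'). Output: "UT"
Token 3: backref(off=2, len=1). Copied 'U' from pos 0. Output: "UTU"
Token 4: backref(off=1, len=2) (overlapping!). Copied 'UU' from pos 2. Output: "UTUUU"
Token 5: backref(off=2, len=3) (overlapping!). Copied 'UUU' from pos 3. Output: "UTUUUUUU"
Token 6: literal('S'). Output: "UTUUUUUUS"
Token 7: backref(off=1, len=2) (overlapping!). Copied 'SS' from pos 8. Output: "UTUUUUUUSSS"
Token 8: backref(off=8, len=6). Copied 'UUUUUS' from pos 3. Output: "UTUUUUUUSSSUUUUUS"

Answer: UTUUUUUUSSSUUUUUS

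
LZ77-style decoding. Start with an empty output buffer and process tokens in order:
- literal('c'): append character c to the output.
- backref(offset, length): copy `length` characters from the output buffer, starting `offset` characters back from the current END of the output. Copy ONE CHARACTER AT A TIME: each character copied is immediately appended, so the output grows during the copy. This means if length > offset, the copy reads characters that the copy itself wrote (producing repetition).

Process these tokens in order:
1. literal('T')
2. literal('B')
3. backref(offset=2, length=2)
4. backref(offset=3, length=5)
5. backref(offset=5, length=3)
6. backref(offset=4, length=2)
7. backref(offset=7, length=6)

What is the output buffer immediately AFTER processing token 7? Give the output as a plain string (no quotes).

Answer: TBTBBTBBTBTBTBBTBTBT

Derivation:
Token 1: literal('T'). Output: "T"
Token 2: literal('B'). Output: "TB"
Token 3: backref(off=2, len=2). Copied 'TB' from pos 0. Output: "TBTB"
Token 4: backref(off=3, len=5) (overlapping!). Copied 'BTBBT' from pos 1. Output: "TBTBBTBBT"
Token 5: backref(off=5, len=3). Copied 'BTB' from pos 4. Output: "TBTBBTBBTBTB"
Token 6: backref(off=4, len=2). Copied 'TB' from pos 8. Output: "TBTBBTBBTBTBTB"
Token 7: backref(off=7, len=6). Copied 'BTBTBT' from pos 7. Output: "TBTBBTBBTBTBTBBTBTBT"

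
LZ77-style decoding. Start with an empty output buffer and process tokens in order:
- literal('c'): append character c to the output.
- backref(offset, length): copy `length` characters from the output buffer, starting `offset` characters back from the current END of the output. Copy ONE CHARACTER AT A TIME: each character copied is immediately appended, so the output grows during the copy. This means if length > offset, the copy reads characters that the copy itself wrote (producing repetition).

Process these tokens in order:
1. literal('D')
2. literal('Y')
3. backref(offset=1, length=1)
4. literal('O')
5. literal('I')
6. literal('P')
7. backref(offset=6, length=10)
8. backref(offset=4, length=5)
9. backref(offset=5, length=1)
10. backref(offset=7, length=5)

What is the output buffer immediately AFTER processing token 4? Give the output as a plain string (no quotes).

Answer: DYYO

Derivation:
Token 1: literal('D'). Output: "D"
Token 2: literal('Y'). Output: "DY"
Token 3: backref(off=1, len=1). Copied 'Y' from pos 1. Output: "DYY"
Token 4: literal('O'). Output: "DYYO"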